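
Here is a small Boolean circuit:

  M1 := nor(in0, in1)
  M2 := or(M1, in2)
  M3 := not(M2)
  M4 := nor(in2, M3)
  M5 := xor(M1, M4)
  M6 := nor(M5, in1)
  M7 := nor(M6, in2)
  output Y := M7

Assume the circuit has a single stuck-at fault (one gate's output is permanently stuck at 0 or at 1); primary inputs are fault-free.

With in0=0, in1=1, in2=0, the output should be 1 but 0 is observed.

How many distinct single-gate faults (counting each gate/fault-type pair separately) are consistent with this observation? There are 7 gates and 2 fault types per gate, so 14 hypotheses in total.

Fault-free: M1=0, M2=0, M3=1, M4=0, M5=0, M6=0, M7=1 → 1. Observed 0.
  M1 stuck-at-0: output 1 ✗
  M1 stuck-at-1: output 1 ✗
  M2 stuck-at-0: output 1 ✗
  M2 stuck-at-1: output 1 ✗
  M3 stuck-at-0: output 1 ✗
  M3 stuck-at-1: output 1 ✗
  M4 stuck-at-0: output 1 ✗
  M4 stuck-at-1: output 1 ✗
  M5 stuck-at-0: output 1 ✗
  M5 stuck-at-1: output 1 ✗
  M6 stuck-at-0: output 1 ✗
  M6 stuck-at-1: output 0 ✓
  M7 stuck-at-0: output 0 ✓
  M7 stuck-at-1: output 1 ✗
Consistent faults: {M6 stuck-at-1, M7 stuck-at-0} — 2 in all.

2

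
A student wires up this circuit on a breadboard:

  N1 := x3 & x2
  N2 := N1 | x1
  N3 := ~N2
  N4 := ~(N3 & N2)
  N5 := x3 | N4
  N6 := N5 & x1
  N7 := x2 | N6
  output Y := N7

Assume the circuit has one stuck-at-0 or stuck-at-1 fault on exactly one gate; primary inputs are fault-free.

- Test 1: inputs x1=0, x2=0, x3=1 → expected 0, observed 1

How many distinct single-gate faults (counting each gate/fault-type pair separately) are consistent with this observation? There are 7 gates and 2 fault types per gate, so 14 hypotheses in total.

Fault-free: N1=0, N2=0, N3=1, N4=1, N5=1, N6=0, N7=0 → 0. Observed 1.
  N1 stuck-at-0: output 0 ✗
  N1 stuck-at-1: output 0 ✗
  N2 stuck-at-0: output 0 ✗
  N2 stuck-at-1: output 0 ✗
  N3 stuck-at-0: output 0 ✗
  N3 stuck-at-1: output 0 ✗
  N4 stuck-at-0: output 0 ✗
  N4 stuck-at-1: output 0 ✗
  N5 stuck-at-0: output 0 ✗
  N5 stuck-at-1: output 0 ✗
  N6 stuck-at-0: output 0 ✗
  N6 stuck-at-1: output 1 ✓
  N7 stuck-at-0: output 0 ✗
  N7 stuck-at-1: output 1 ✓
Consistent faults: {N6 stuck-at-1, N7 stuck-at-1} — 2 in all.

2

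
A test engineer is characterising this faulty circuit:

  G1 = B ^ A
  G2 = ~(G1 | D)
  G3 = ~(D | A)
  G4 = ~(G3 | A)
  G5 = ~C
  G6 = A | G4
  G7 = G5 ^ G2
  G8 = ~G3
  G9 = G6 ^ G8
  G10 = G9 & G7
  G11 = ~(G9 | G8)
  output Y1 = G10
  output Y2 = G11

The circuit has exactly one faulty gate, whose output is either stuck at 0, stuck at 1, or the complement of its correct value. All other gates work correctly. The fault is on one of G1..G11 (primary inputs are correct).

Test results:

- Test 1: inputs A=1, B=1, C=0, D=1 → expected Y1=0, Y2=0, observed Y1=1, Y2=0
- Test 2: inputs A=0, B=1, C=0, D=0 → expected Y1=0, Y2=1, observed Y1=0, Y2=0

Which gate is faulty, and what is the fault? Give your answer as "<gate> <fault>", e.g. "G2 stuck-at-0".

Fault-free values for test 1 (A=1, B=1, C=0, D=1): G1=0, G2=0, G3=0, G4=0, G5=1, G6=1, G7=1, G8=1, G9=0, G10=0, G11=0, giving Y1=0, Y2=0. Observed Y1=1, Y2=0.
Test 1: faults giving observed Y1=1, Y2=0 are {G3 stuck-at-1, G3 inverted output, G6 stuck-at-0, G6 inverted output, G8 stuck-at-0, G8 inverted output, G9 stuck-at-1, G9 inverted output, G10 stuck-at-1, G10 inverted output}.
Test 2 (A=0, B=1, C=0, D=0): fault-free G1=1, G2=0, G3=1, G4=0, G5=1, G6=0, G7=1, G8=0, G9=0, G10=0, G11=1 → Y1=0, Y2=1; observed Y1=0, Y2=0. Eliminates G3 stuck-at-1, G6 stuck-at-0, G6 inverted output, G8 stuck-at-0, G8 inverted output, G9 stuck-at-1, G9 inverted output, G10 stuck-at-1, G10 inverted output.
Only G3 inverted output is consistent with every test.

G3 inverted output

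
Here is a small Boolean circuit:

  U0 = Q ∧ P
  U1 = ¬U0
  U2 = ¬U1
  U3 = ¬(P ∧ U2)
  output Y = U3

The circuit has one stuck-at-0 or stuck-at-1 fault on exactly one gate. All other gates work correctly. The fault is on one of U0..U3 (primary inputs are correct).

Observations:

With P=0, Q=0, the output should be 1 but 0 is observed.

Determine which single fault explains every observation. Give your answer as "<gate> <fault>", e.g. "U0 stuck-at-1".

Fault-free values for test 1 (P=0, Q=0): U0=0, U1=1, U2=0, U3=1, giving Y=1. Observed 0.
Test 1: faults giving observed 0 are {U3 stuck-at-0}.
Only U3 stuck-at-0 is consistent with every test.

U3 stuck-at-0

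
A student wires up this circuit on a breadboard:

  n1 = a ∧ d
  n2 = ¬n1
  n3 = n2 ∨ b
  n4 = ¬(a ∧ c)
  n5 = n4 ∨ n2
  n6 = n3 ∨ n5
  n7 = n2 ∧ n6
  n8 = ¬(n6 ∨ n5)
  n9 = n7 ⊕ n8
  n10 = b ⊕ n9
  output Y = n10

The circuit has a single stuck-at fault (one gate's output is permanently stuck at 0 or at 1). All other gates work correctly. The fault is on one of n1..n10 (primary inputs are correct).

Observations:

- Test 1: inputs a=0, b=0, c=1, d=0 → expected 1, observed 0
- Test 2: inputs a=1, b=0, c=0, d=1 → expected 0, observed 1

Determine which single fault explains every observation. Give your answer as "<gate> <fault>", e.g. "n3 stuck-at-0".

Fault-free values for test 1 (a=0, b=0, c=1, d=0): n1=0, n2=1, n3=1, n4=1, n5=1, n6=1, n7=1, n8=0, n9=1, n10=1, giving Y=1. Observed 0.
Test 1: faults giving observed 0 are {n1 stuck-at-1, n2 stuck-at-0, n6 stuck-at-0, n7 stuck-at-0, n8 stuck-at-1, n9 stuck-at-0, n10 stuck-at-0}.
Test 2 (a=1, b=0, c=0, d=1): fault-free n1=1, n2=0, n3=0, n4=1, n5=1, n6=1, n7=0, n8=0, n9=0, n10=0 → 0; observed 1. Eliminates n1 stuck-at-1, n2 stuck-at-0, n6 stuck-at-0, n7 stuck-at-0, n9 stuck-at-0, n10 stuck-at-0.
Only n8 stuck-at-1 is consistent with every test.

n8 stuck-at-1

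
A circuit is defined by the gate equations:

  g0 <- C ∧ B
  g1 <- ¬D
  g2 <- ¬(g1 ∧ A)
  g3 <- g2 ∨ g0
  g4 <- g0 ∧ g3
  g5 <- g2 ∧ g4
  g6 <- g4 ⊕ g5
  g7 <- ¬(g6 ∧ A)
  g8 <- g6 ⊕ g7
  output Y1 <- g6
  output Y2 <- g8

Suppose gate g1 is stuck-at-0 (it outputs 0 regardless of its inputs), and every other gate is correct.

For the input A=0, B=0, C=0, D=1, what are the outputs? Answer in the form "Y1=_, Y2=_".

Y1=0, Y2=1

Propagate with g1 forced: g0=0, g1=0 [stuck-at-0], g2=1, g3=1, g4=0, g5=0, g6=0, g7=1, g8=1.
So the outputs are Y1=0, Y2=1. (Same as the fault-free value — the fault is masked on this input.)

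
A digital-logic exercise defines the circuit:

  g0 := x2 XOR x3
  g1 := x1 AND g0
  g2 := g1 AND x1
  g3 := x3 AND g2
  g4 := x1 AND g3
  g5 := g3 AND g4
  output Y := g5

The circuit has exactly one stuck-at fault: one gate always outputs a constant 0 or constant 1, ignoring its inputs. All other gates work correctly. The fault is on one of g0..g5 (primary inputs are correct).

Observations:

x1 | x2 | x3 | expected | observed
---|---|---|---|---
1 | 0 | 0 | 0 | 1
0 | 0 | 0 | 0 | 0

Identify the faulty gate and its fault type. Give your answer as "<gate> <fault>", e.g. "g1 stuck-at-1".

g3 stuck-at-1

Fault-free values for test 1 (x1=1, x2=0, x3=0): g0=0, g1=0, g2=0, g3=0, g4=0, g5=0, giving Y=0. Observed 1.
Test 1: faults giving observed 1 are {g3 stuck-at-1, g5 stuck-at-1}.
Test 2 (x1=0, x2=0, x3=0): fault-free g0=0, g1=0, g2=0, g3=0, g4=0, g5=0 → 0; observed 0. Eliminates g5 stuck-at-1.
Only g3 stuck-at-1 is consistent with every test.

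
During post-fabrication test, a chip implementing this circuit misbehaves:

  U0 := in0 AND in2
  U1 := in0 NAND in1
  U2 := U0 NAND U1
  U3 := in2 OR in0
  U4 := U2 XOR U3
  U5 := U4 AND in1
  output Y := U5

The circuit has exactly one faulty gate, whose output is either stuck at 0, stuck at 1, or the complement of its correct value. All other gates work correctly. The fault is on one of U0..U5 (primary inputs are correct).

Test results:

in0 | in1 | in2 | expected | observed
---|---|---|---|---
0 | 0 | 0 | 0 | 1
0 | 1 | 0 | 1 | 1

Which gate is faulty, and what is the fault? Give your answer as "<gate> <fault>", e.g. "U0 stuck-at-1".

Fault-free values for test 1 (in0=0, in1=0, in2=0): U0=0, U1=1, U2=1, U3=0, U4=1, U5=0, giving Y=0. Observed 1.
Test 1: faults giving observed 1 are {U5 stuck-at-1, U5 inverted output}.
Test 2 (in0=0, in1=1, in2=0): fault-free U0=0, U1=1, U2=1, U3=0, U4=1, U5=1 → 1; observed 1. Eliminates U5 inverted output.
Only U5 stuck-at-1 is consistent with every test.

U5 stuck-at-1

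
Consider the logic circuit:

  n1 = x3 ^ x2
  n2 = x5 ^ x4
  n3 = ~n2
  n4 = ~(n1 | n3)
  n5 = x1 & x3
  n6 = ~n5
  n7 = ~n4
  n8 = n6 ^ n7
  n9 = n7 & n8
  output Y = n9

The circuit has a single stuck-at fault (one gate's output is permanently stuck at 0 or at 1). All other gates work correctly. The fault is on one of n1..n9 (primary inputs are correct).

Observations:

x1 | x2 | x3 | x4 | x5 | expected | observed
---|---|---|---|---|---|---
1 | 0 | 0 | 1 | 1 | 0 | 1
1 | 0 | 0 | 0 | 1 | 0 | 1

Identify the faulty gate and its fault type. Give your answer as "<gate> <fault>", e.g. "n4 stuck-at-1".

n9 stuck-at-1

Fault-free values for test 1 (x1=1, x2=0, x3=0, x4=1, x5=1): n1=0, n2=0, n3=1, n4=0, n5=0, n6=1, n7=1, n8=0, n9=0, giving Y=0. Observed 1.
Test 1: faults giving observed 1 are {n5 stuck-at-1, n6 stuck-at-0, n8 stuck-at-1, n9 stuck-at-1}.
Test 2 (x1=1, x2=0, x3=0, x4=0, x5=1): fault-free n1=0, n2=1, n3=0, n4=1, n5=0, n6=1, n7=0, n8=1, n9=0 → 0; observed 1. Eliminates n5 stuck-at-1, n6 stuck-at-0, n8 stuck-at-1.
Only n9 stuck-at-1 is consistent with every test.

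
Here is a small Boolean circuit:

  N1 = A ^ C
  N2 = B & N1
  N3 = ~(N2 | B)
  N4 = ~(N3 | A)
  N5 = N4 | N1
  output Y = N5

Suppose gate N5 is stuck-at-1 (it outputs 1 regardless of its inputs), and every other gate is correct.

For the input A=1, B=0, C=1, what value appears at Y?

Propagate with N5 forced: N1=0, N2=0, N3=1, N4=0, N5=1 [stuck-at-1].
So Y = 1. (Without the fault it would be 0.)

1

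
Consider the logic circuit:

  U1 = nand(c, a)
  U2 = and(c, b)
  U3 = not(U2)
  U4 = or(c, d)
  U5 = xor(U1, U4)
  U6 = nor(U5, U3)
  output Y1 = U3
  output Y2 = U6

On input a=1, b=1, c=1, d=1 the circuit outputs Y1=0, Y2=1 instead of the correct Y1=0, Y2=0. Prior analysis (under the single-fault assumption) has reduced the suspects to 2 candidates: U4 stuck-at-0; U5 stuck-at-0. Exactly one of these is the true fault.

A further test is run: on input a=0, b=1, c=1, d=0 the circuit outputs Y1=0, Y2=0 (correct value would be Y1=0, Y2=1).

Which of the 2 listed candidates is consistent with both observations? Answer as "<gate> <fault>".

U4 stuck-at-0

Evaluate each candidate on input a=0, b=1, c=1, d=0:
  U4 stuck-at-0: U1=1, U2=1, U3=0, U4=0 [stuck-at-0], U5=1, U6=0 → Y1=0, Y2=0 — matches
  U5 stuck-at-0: U1=1, U2=1, U3=0, U4=1, U5=0 [stuck-at-0], U6=1 → Y1=0, Y2=1 — eliminated
Only U4 stuck-at-0 reproduces the observed Y1=0, Y2=0.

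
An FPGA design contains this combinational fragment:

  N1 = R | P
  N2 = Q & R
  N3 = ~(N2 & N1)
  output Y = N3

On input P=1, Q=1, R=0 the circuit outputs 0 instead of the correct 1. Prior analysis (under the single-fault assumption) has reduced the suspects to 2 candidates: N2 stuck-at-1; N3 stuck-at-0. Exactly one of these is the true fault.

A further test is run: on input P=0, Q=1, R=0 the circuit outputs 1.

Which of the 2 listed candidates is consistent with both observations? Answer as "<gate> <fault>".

N2 stuck-at-1

Evaluate each candidate on input P=0, Q=1, R=0:
  N2 stuck-at-1: N1=0, N2=1 [stuck-at-1], N3=1 → 1 — matches
  N3 stuck-at-0: N1=0, N2=0, N3=0 [stuck-at-0] → 0 — eliminated
Only N2 stuck-at-1 reproduces the observed 1.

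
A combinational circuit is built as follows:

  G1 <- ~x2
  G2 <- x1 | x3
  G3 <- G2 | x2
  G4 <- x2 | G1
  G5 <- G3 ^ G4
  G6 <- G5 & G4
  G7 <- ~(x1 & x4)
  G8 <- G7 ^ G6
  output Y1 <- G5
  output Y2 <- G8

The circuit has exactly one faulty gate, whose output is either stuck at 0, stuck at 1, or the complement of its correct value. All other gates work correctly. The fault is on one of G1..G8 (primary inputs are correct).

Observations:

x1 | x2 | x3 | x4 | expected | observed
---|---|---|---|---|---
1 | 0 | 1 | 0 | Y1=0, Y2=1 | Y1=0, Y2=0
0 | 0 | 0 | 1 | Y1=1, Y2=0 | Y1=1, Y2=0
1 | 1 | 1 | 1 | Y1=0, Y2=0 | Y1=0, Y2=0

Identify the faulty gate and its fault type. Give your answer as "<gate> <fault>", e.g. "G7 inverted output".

G8 stuck-at-0

Fault-free values for test 1 (x1=1, x2=0, x3=1, x4=0): G1=1, G2=1, G3=1, G4=1, G5=0, G6=0, G7=1, G8=1, giving Y1=0, Y2=1. Observed Y1=0, Y2=0.
Test 1: faults giving observed Y1=0, Y2=0 are {G6 stuck-at-1, G6 inverted output, G7 stuck-at-0, G7 inverted output, G8 stuck-at-0, G8 inverted output}.
Test 2 (x1=0, x2=0, x3=0, x4=1): fault-free G1=1, G2=0, G3=0, G4=1, G5=1, G6=1, G7=1, G8=0 → Y1=1, Y2=0; observed Y1=1, Y2=0. Eliminates G6 inverted output, G7 stuck-at-0, G7 inverted output, G8 inverted output.
Test 3 (x1=1, x2=1, x3=1, x4=1): fault-free G1=0, G2=1, G3=1, G4=1, G5=0, G6=0, G7=0, G8=0 → Y1=0, Y2=0; observed Y1=0, Y2=0. Eliminates G6 stuck-at-1.
Only G8 stuck-at-0 is consistent with every test.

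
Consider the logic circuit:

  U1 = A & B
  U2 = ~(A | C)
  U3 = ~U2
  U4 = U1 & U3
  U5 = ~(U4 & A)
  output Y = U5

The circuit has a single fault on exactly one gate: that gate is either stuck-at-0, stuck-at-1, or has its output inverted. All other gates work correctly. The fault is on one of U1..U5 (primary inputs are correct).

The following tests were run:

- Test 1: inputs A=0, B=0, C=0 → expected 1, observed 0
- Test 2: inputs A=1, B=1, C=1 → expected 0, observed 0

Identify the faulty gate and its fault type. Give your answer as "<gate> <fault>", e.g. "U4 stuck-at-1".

U5 stuck-at-0

Fault-free values for test 1 (A=0, B=0, C=0): U1=0, U2=1, U3=0, U4=0, U5=1, giving Y=1. Observed 0.
Test 1: faults giving observed 0 are {U5 stuck-at-0, U5 inverted output}.
Test 2 (A=1, B=1, C=1): fault-free U1=1, U2=0, U3=1, U4=1, U5=0 → 0; observed 0. Eliminates U5 inverted output.
Only U5 stuck-at-0 is consistent with every test.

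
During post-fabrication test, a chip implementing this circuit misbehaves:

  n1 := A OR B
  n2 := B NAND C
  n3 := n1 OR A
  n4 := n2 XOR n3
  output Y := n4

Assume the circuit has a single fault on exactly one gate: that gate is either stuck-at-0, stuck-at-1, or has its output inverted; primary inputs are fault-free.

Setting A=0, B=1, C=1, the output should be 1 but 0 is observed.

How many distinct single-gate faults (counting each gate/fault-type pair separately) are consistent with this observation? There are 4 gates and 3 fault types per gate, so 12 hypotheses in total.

8

Fault-free: n1=1, n2=0, n3=1, n4=1 → 1. Observed 0.
  n1 stuck-at-0: output 0 ✓
  n1 stuck-at-1: output 1 ✗
  n1 inverted output: output 0 ✓
  n2 stuck-at-0: output 1 ✗
  n2 stuck-at-1: output 0 ✓
  n2 inverted output: output 0 ✓
  n3 stuck-at-0: output 0 ✓
  n3 stuck-at-1: output 1 ✗
  n3 inverted output: output 0 ✓
  n4 stuck-at-0: output 0 ✓
  n4 stuck-at-1: output 1 ✗
  n4 inverted output: output 0 ✓
Consistent faults: {n1 stuck-at-0, n1 inverted output, n2 stuck-at-1, n2 inverted output, n3 stuck-at-0, n3 inverted output, n4 stuck-at-0, n4 inverted output} — 8 in all.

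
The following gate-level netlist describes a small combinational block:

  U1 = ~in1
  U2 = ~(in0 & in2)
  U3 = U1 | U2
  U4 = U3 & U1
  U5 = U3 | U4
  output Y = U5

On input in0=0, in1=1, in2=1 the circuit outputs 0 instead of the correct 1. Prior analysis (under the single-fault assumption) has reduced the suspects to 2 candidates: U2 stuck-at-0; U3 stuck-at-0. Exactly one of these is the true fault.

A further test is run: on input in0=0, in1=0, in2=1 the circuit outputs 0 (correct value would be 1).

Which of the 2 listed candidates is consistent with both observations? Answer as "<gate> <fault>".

U3 stuck-at-0

Evaluate each candidate on input in0=0, in1=0, in2=1:
  U2 stuck-at-0: U1=1, U2=0 [stuck-at-0], U3=1, U4=1, U5=1 → 1 — eliminated
  U3 stuck-at-0: U1=1, U2=1, U3=0 [stuck-at-0], U4=0, U5=0 → 0 — matches
Only U3 stuck-at-0 reproduces the observed 0.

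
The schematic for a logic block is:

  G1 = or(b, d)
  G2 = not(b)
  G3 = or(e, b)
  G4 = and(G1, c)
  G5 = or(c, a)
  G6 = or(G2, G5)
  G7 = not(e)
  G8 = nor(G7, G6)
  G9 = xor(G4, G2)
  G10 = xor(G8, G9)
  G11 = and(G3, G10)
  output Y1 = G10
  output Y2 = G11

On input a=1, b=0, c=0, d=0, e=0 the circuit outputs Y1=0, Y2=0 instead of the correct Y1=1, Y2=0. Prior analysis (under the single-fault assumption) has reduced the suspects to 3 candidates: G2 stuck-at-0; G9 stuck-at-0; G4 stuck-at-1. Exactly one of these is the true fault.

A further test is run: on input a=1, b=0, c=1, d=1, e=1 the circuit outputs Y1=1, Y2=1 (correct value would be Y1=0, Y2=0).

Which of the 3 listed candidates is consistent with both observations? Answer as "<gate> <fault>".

Evaluate each candidate on input a=1, b=0, c=1, d=1, e=1:
  G2 stuck-at-0: G1=1, G2=0 [stuck-at-0], G3=1, G4=1, G5=1, G6=1, G7=0, G8=0, G9=1, G10=1, G11=1 → Y1=1, Y2=1 — matches
  G9 stuck-at-0: G1=1, G2=1, G3=1, G4=1, G5=1, G6=1, G7=0, G8=0, G9=0 [stuck-at-0], G10=0, G11=0 → Y1=0, Y2=0 — eliminated
  G4 stuck-at-1: G1=1, G2=1, G3=1, G4=1 [stuck-at-1], G5=1, G6=1, G7=0, G8=0, G9=0, G10=0, G11=0 → Y1=0, Y2=0 — eliminated
Only G2 stuck-at-0 reproduces the observed Y1=1, Y2=1.

G2 stuck-at-0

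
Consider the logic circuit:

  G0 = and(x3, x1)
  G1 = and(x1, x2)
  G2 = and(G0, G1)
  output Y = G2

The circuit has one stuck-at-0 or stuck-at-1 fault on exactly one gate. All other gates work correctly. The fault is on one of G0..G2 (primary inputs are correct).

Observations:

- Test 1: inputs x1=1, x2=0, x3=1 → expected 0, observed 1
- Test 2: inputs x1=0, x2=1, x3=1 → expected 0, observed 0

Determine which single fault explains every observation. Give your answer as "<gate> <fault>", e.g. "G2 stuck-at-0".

Fault-free values for test 1 (x1=1, x2=0, x3=1): G0=1, G1=0, G2=0, giving Y=0. Observed 1.
Test 1: faults giving observed 1 are {G1 stuck-at-1, G2 stuck-at-1}.
Test 2 (x1=0, x2=1, x3=1): fault-free G0=0, G1=0, G2=0 → 0; observed 0. Eliminates G2 stuck-at-1.
Only G1 stuck-at-1 is consistent with every test.

G1 stuck-at-1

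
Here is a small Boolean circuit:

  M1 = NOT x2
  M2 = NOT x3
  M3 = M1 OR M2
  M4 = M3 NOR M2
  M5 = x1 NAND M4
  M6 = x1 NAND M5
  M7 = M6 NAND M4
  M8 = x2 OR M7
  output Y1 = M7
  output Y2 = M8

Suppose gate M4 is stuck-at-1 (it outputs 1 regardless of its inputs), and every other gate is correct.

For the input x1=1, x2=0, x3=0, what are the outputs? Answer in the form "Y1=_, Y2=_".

Y1=0, Y2=0

Propagate with M4 forced: M1=1, M2=1, M3=1, M4=1 [stuck-at-1], M5=0, M6=1, M7=0, M8=0.
So the outputs are Y1=0, Y2=0. (Without the fault they would be Y1=1, Y2=1.)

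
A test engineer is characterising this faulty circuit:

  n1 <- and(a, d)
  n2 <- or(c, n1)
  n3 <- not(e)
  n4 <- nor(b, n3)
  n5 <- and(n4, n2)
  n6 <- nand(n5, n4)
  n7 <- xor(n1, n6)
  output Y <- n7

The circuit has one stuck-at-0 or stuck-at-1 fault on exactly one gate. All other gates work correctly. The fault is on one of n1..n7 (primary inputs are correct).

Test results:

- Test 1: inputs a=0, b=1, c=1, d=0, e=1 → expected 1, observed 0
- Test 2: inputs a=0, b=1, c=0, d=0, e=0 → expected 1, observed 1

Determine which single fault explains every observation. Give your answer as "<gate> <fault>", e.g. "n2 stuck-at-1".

Fault-free values for test 1 (a=0, b=1, c=1, d=0, e=1): n1=0, n2=1, n3=0, n4=0, n5=0, n6=1, n7=1, giving Y=1. Observed 0.
Test 1: faults giving observed 0 are {n1 stuck-at-1, n4 stuck-at-1, n6 stuck-at-0, n7 stuck-at-0}.
Test 2 (a=0, b=1, c=0, d=0, e=0): fault-free n1=0, n2=0, n3=1, n4=0, n5=0, n6=1, n7=1 → 1; observed 1. Eliminates n1 stuck-at-1, n6 stuck-at-0, n7 stuck-at-0.
Only n4 stuck-at-1 is consistent with every test.

n4 stuck-at-1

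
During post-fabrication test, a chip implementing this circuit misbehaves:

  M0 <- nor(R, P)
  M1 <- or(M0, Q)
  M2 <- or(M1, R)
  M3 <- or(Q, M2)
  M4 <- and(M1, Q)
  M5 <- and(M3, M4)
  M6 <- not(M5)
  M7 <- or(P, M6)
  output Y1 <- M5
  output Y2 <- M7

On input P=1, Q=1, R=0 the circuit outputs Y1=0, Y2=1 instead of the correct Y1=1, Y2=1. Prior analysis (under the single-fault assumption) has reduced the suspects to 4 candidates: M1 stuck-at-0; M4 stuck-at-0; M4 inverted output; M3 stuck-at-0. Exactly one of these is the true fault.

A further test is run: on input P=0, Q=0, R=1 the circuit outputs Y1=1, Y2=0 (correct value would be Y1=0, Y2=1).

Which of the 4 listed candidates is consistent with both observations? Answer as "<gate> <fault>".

Evaluate each candidate on input P=0, Q=0, R=1:
  M1 stuck-at-0: M0=0, M1=0 [stuck-at-0], M2=1, M3=1, M4=0, M5=0, M6=1, M7=1 → Y1=0, Y2=1 — eliminated
  M4 stuck-at-0: M0=0, M1=0, M2=1, M3=1, M4=0 [stuck-at-0], M5=0, M6=1, M7=1 → Y1=0, Y2=1 — eliminated
  M4 inverted output: M0=0, M1=0, M2=1, M3=1, M4=1 [inverted output], M5=1, M6=0, M7=0 → Y1=1, Y2=0 — matches
  M3 stuck-at-0: M0=0, M1=0, M2=1, M3=0 [stuck-at-0], M4=0, M5=0, M6=1, M7=1 → Y1=0, Y2=1 — eliminated
Only M4 inverted output reproduces the observed Y1=1, Y2=0.

M4 inverted output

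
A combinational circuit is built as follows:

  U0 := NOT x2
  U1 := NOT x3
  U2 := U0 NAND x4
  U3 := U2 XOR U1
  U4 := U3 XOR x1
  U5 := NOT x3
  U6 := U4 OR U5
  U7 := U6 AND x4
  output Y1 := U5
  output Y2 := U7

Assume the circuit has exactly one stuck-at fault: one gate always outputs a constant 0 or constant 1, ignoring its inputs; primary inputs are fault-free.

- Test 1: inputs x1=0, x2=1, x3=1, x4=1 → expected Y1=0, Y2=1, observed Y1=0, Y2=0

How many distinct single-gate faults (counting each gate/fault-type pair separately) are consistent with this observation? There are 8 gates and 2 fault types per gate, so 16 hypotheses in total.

7

Fault-free: U0=0, U1=0, U2=1, U3=1, U4=1, U5=0, U6=1, U7=1 → Y1=0, Y2=1. Observed Y1=0, Y2=0.
  U0: stuck-at-1 ✓; others ✗
  U1: stuck-at-1 ✓; others ✗
  U2: stuck-at-0 ✓; others ✗
  U3: stuck-at-0 ✓; others ✗
  U4: stuck-at-0 ✓; others ✗
  U5: none of the 2 fault types match ✗
  U6: stuck-at-0 ✓; others ✗
  U7: stuck-at-0 ✓; others ✗
Consistent faults: {U0 stuck-at-1, U1 stuck-at-1, U2 stuck-at-0, U3 stuck-at-0, U4 stuck-at-0, U6 stuck-at-0, U7 stuck-at-0} — 7 in all.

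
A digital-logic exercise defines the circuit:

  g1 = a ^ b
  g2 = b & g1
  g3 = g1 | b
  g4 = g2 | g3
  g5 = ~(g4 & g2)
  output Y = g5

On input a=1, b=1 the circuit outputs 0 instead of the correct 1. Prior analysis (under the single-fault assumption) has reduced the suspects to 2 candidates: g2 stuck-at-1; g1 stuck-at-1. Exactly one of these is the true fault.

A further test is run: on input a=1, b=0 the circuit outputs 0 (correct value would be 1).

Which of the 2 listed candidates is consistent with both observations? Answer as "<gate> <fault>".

g2 stuck-at-1

Evaluate each candidate on input a=1, b=0:
  g2 stuck-at-1: g1=1, g2=1 [stuck-at-1], g3=1, g4=1, g5=0 → 0 — matches
  g1 stuck-at-1: g1=1 [stuck-at-1], g2=0, g3=1, g4=1, g5=1 → 1 — eliminated
Only g2 stuck-at-1 reproduces the observed 0.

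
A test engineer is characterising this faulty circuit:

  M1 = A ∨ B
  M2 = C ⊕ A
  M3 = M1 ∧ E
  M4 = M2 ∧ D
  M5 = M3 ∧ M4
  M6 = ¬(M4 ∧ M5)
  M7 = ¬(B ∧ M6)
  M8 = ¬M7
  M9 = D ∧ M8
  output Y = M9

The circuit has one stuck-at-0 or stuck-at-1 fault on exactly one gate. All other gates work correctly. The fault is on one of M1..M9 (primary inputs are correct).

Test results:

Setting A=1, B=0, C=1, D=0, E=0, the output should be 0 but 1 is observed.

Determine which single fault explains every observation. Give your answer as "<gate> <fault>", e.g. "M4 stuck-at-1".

M9 stuck-at-1

Fault-free values for test 1 (A=1, B=0, C=1, D=0, E=0): M1=1, M2=0, M3=0, M4=0, M5=0, M6=1, M7=1, M8=0, M9=0, giving Y=0. Observed 1.
Test 1: faults giving observed 1 are {M9 stuck-at-1}.
Only M9 stuck-at-1 is consistent with every test.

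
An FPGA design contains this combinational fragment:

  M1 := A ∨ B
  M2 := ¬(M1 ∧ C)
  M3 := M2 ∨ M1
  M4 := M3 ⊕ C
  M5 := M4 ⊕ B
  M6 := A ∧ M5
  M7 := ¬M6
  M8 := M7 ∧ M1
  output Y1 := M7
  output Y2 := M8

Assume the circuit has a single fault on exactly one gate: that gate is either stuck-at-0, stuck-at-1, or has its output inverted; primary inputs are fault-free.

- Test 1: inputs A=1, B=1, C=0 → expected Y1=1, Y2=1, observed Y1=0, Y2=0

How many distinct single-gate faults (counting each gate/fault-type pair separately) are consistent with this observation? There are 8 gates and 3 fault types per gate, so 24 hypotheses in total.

Fault-free: M1=1, M2=1, M3=1, M4=1, M5=0, M6=0, M7=1, M8=1 → Y1=1, Y2=1. Observed Y1=0, Y2=0.
  M1: none of the 3 fault types match ✗
  M2: none of the 3 fault types match ✗
  M3: stuck-at-0, inverted output ✓; others ✗
  M4: stuck-at-0, inverted output ✓; others ✗
  M5: stuck-at-1, inverted output ✓; others ✗
  M6: stuck-at-1, inverted output ✓; others ✗
  M7: stuck-at-0, inverted output ✓; others ✗
  M8: none of the 3 fault types match ✗
Consistent faults: {M3 stuck-at-0, M3 inverted output, M4 stuck-at-0, M4 inverted output, M5 stuck-at-1, M5 inverted output, M6 stuck-at-1, M6 inverted output, M7 stuck-at-0, M7 inverted output} — 10 in all.

10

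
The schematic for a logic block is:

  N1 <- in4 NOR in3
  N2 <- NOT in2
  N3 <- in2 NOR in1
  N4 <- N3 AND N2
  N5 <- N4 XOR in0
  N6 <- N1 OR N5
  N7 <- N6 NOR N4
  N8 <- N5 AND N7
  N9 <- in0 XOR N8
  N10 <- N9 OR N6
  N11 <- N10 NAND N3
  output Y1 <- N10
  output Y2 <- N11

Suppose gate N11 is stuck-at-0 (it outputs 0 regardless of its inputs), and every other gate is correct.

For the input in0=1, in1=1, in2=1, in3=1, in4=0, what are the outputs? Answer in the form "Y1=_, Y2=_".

Propagate with N11 forced: N1=0, N2=0, N3=0, N4=0, N5=1, N6=1, N7=0, N8=0, N9=1, N10=1, N11=0 [stuck-at-0].
So the outputs are Y1=1, Y2=0. (Without the fault they would be Y1=1, Y2=1.)

Y1=1, Y2=0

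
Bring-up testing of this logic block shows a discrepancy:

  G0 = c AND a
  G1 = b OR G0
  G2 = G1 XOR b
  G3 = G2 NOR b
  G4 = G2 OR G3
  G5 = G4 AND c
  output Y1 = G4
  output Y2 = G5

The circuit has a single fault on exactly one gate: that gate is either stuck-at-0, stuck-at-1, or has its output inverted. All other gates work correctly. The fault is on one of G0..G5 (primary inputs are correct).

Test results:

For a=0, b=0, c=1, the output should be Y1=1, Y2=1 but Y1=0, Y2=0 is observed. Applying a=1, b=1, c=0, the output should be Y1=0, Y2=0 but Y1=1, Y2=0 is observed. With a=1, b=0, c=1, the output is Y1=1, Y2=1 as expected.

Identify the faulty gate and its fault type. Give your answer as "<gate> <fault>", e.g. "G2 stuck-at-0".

Fault-free values for test 1 (a=0, b=0, c=1): G0=0, G1=0, G2=0, G3=1, G4=1, G5=1, giving Y1=1, Y2=1. Observed Y1=0, Y2=0.
Test 1: faults giving observed Y1=0, Y2=0 are {G3 stuck-at-0, G3 inverted output, G4 stuck-at-0, G4 inverted output}.
Test 2 (a=1, b=1, c=0): fault-free G0=0, G1=1, G2=0, G3=0, G4=0, G5=0 → Y1=0, Y2=0; observed Y1=1, Y2=0. Eliminates G3 stuck-at-0, G4 stuck-at-0.
Test 3 (a=1, b=0, c=1): fault-free G0=1, G1=1, G2=1, G3=0, G4=1, G5=1 → Y1=1, Y2=1; observed Y1=1, Y2=1. Eliminates G4 inverted output.
Only G3 inverted output is consistent with every test.

G3 inverted output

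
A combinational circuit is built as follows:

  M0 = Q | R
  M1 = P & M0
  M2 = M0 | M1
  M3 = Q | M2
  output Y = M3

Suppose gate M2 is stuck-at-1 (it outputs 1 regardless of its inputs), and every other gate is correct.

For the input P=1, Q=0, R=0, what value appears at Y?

1

Propagate with M2 forced: M0=0, M1=0, M2=1 [stuck-at-1], M3=1.
So Y = 1. (Without the fault it would be 0.)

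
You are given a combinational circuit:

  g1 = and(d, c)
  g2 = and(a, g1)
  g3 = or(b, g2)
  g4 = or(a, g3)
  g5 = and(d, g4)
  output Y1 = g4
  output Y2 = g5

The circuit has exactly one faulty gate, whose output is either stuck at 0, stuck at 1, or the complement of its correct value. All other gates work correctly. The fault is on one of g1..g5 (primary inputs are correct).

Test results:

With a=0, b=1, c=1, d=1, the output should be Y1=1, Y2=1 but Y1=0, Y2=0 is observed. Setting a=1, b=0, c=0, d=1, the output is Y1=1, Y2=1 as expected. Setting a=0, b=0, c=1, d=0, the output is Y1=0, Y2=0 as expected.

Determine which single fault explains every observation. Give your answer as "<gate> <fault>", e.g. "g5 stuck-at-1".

Fault-free values for test 1 (a=0, b=1, c=1, d=1): g1=1, g2=0, g3=1, g4=1, g5=1, giving Y1=1, Y2=1. Observed Y1=0, Y2=0.
Test 1: faults giving observed Y1=0, Y2=0 are {g3 stuck-at-0, g3 inverted output, g4 stuck-at-0, g4 inverted output}.
Test 2 (a=1, b=0, c=0, d=1): fault-free g1=0, g2=0, g3=0, g4=1, g5=1 → Y1=1, Y2=1; observed Y1=1, Y2=1. Eliminates g4 stuck-at-0, g4 inverted output.
Test 3 (a=0, b=0, c=1, d=0): fault-free g1=0, g2=0, g3=0, g4=0, g5=0 → Y1=0, Y2=0; observed Y1=0, Y2=0. Eliminates g3 inverted output.
Only g3 stuck-at-0 is consistent with every test.

g3 stuck-at-0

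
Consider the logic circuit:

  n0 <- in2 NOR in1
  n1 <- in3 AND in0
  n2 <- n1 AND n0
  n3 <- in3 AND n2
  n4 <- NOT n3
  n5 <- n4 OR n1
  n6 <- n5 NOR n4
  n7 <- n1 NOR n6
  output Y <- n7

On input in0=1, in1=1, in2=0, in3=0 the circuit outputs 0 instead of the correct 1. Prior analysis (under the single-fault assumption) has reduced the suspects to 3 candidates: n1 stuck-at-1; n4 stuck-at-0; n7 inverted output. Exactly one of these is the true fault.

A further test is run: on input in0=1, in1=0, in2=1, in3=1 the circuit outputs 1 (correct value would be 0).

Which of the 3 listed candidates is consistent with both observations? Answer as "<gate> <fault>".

Evaluate each candidate on input in0=1, in1=0, in2=1, in3=1:
  n1 stuck-at-1: n0=0, n1=1 [stuck-at-1], n2=0, n3=0, n4=1, n5=1, n6=0, n7=0 → 0 — eliminated
  n4 stuck-at-0: n0=0, n1=1, n2=0, n3=0, n4=0 [stuck-at-0], n5=1, n6=0, n7=0 → 0 — eliminated
  n7 inverted output: n0=0, n1=1, n2=0, n3=0, n4=1, n5=1, n6=0, n7=1 [inverted output] → 1 — matches
Only n7 inverted output reproduces the observed 1.

n7 inverted output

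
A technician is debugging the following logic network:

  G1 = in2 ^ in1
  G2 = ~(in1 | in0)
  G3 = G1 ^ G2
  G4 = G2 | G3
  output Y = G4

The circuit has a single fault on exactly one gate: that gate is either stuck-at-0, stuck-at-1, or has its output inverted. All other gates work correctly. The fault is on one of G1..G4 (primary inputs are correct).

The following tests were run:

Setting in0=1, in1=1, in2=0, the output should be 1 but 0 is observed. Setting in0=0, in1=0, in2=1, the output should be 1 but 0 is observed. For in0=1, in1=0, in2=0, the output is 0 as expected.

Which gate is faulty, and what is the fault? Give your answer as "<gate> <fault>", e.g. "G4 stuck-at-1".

Fault-free values for test 1 (in0=1, in1=1, in2=0): G1=1, G2=0, G3=1, G4=1, giving Y=1. Observed 0.
Test 1: faults giving observed 0 are {G1 stuck-at-0, G1 inverted output, G3 stuck-at-0, G3 inverted output, G4 stuck-at-0, G4 inverted output}.
Test 2 (in0=0, in1=0, in2=1): fault-free G1=1, G2=1, G3=0, G4=1 → 1; observed 0. Eliminates G1 stuck-at-0, G1 inverted output, G3 stuck-at-0, G3 inverted output.
Test 3 (in0=1, in1=0, in2=0): fault-free G1=0, G2=0, G3=0, G4=0 → 0; observed 0. Eliminates G4 inverted output.
Only G4 stuck-at-0 is consistent with every test.

G4 stuck-at-0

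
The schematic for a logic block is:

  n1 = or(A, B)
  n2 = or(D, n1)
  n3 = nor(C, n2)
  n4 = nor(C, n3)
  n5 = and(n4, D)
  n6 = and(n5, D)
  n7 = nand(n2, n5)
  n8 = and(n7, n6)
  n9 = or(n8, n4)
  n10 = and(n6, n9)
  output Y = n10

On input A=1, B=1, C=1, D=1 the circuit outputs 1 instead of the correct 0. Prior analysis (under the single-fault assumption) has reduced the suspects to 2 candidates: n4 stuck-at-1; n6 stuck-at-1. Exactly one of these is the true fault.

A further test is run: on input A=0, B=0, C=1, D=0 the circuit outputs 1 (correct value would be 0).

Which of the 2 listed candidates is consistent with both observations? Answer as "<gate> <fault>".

Evaluate each candidate on input A=0, B=0, C=1, D=0:
  n4 stuck-at-1: n1=0, n2=0, n3=0, n4=1 [stuck-at-1], n5=0, n6=0, n7=1, n8=0, n9=1, n10=0 → 0 — eliminated
  n6 stuck-at-1: n1=0, n2=0, n3=0, n4=0, n5=0, n6=1 [stuck-at-1], n7=1, n8=1, n9=1, n10=1 → 1 — matches
Only n6 stuck-at-1 reproduces the observed 1.

n6 stuck-at-1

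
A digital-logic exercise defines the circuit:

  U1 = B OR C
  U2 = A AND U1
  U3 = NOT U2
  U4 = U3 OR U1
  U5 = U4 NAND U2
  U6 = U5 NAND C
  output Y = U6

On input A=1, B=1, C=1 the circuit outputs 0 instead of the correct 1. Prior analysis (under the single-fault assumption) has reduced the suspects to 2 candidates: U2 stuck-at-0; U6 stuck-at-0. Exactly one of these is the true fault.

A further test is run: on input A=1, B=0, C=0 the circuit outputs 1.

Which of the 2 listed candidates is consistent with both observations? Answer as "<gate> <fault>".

U2 stuck-at-0

Evaluate each candidate on input A=1, B=0, C=0:
  U2 stuck-at-0: U1=0, U2=0 [stuck-at-0], U3=1, U4=1, U5=1, U6=1 → 1 — matches
  U6 stuck-at-0: U1=0, U2=0, U3=1, U4=1, U5=1, U6=0 [stuck-at-0] → 0 — eliminated
Only U2 stuck-at-0 reproduces the observed 1.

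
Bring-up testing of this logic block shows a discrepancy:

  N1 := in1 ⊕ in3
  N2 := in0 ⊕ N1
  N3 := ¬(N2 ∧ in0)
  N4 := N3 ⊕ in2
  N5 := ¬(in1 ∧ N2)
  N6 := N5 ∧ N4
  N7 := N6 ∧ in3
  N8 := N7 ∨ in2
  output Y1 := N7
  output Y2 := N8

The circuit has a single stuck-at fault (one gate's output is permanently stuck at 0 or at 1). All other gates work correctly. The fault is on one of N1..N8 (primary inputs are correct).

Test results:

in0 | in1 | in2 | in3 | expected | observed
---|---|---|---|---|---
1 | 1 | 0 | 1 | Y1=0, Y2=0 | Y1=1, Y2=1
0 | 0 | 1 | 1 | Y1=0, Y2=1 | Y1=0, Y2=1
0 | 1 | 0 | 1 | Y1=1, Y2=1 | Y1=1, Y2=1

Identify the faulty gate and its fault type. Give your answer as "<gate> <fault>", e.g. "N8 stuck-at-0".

Fault-free values for test 1 (in0=1, in1=1, in2=0, in3=1): N1=0, N2=1, N3=0, N4=0, N5=0, N6=0, N7=0, N8=0, giving Y1=0, Y2=0. Observed Y1=1, Y2=1.
Test 1: faults giving observed Y1=1, Y2=1 are {N1 stuck-at-1, N2 stuck-at-0, N6 stuck-at-1, N7 stuck-at-1}.
Test 2 (in0=0, in1=0, in2=1, in3=1): fault-free N1=1, N2=1, N3=1, N4=0, N5=1, N6=0, N7=0, N8=1 → Y1=0, Y2=1; observed Y1=0, Y2=1. Eliminates N6 stuck-at-1, N7 stuck-at-1.
Test 3 (in0=0, in1=1, in2=0, in3=1): fault-free N1=0, N2=0, N3=1, N4=1, N5=1, N6=1, N7=1, N8=1 → Y1=1, Y2=1; observed Y1=1, Y2=1. Eliminates N1 stuck-at-1.
Only N2 stuck-at-0 is consistent with every test.

N2 stuck-at-0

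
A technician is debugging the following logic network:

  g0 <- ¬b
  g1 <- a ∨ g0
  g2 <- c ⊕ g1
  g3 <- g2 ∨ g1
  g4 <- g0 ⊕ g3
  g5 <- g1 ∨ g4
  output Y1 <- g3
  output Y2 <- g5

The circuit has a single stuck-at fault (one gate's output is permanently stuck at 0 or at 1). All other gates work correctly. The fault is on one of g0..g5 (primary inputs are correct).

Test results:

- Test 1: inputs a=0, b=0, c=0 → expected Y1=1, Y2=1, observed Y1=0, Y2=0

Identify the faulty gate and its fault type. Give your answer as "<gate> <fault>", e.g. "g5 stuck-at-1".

Fault-free values for test 1 (a=0, b=0, c=0): g0=1, g1=1, g2=1, g3=1, g4=0, g5=1, giving Y1=1, Y2=1. Observed Y1=0, Y2=0.
Test 1: faults giving observed Y1=0, Y2=0 are {g0 stuck-at-0}.
Only g0 stuck-at-0 is consistent with every test.

g0 stuck-at-0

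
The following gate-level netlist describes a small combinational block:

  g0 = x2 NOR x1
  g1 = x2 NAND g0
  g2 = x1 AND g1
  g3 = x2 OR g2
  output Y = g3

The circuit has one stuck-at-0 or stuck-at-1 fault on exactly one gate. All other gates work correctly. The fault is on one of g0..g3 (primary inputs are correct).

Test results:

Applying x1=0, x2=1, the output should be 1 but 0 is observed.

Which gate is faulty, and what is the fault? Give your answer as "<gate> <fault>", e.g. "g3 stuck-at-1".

Fault-free values for test 1 (x1=0, x2=1): g0=0, g1=1, g2=0, g3=1, giving Y=1. Observed 0.
Test 1: faults giving observed 0 are {g3 stuck-at-0}.
Only g3 stuck-at-0 is consistent with every test.

g3 stuck-at-0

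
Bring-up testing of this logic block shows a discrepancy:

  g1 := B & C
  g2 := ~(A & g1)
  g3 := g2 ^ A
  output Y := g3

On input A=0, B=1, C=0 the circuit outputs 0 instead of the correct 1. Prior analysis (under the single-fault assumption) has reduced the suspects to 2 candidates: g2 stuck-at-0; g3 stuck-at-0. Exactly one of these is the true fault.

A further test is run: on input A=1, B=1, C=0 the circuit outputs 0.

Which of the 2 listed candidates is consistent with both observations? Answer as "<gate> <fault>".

Evaluate each candidate on input A=1, B=1, C=0:
  g2 stuck-at-0: g1=0, g2=0 [stuck-at-0], g3=1 → 1 — eliminated
  g3 stuck-at-0: g1=0, g2=1, g3=0 [stuck-at-0] → 0 — matches
Only g3 stuck-at-0 reproduces the observed 0.

g3 stuck-at-0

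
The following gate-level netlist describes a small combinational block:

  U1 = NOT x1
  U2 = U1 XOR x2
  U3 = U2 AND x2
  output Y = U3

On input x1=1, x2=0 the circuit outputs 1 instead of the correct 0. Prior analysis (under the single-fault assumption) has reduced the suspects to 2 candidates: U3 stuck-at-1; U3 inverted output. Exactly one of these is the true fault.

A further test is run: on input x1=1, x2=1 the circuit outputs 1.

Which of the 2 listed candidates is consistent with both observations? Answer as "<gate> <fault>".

U3 stuck-at-1

Evaluate each candidate on input x1=1, x2=1:
  U3 stuck-at-1: U1=0, U2=1, U3=1 [stuck-at-1] → 1 — matches
  U3 inverted output: U1=0, U2=1, U3=0 [inverted output] → 0 — eliminated
Only U3 stuck-at-1 reproduces the observed 1.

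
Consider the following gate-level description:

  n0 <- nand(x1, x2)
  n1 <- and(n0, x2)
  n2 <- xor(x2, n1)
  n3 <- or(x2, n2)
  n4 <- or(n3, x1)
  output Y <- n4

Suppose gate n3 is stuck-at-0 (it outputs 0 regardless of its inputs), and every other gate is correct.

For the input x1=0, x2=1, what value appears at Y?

Propagate with n3 forced: n0=1, n1=1, n2=0, n3=0 [stuck-at-0], n4=0.
So Y = 0. (Without the fault it would be 1.)

0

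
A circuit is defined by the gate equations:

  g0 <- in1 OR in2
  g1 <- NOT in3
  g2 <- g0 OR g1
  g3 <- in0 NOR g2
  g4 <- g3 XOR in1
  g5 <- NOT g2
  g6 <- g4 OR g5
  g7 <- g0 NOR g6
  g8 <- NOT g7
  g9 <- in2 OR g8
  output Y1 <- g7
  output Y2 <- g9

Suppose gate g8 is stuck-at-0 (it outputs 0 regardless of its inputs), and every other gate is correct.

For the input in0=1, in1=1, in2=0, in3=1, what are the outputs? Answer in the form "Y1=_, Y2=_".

Y1=0, Y2=0

Propagate with g8 forced: g0=1, g1=0, g2=1, g3=0, g4=1, g5=0, g6=1, g7=0, g8=0 [stuck-at-0], g9=0.
So the outputs are Y1=0, Y2=0. (Without the fault they would be Y1=0, Y2=1.)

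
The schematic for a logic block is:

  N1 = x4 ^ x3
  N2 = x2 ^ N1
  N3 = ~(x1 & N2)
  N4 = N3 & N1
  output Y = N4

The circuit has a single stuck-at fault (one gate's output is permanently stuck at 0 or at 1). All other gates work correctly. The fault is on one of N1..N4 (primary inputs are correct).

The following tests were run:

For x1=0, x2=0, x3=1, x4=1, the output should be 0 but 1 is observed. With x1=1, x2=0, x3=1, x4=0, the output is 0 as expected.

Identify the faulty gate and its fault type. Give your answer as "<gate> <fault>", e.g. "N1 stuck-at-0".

Fault-free values for test 1 (x1=0, x2=0, x3=1, x4=1): N1=0, N2=0, N3=1, N4=0, giving Y=0. Observed 1.
Test 1: faults giving observed 1 are {N1 stuck-at-1, N4 stuck-at-1}.
Test 2 (x1=1, x2=0, x3=1, x4=0): fault-free N1=1, N2=1, N3=0, N4=0 → 0; observed 0. Eliminates N4 stuck-at-1.
Only N1 stuck-at-1 is consistent with every test.

N1 stuck-at-1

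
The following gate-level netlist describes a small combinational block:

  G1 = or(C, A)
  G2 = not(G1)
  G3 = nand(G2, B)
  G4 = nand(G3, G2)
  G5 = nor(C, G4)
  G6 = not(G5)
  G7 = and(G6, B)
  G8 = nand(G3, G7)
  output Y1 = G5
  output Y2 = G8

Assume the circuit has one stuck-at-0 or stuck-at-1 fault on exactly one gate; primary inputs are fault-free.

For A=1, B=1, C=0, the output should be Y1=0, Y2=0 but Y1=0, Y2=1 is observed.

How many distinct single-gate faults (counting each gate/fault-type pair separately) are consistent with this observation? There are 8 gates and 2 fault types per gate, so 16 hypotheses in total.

6

Fault-free: G1=1, G2=0, G3=1, G4=1, G5=0, G6=1, G7=1, G8=0 → Y1=0, Y2=0. Observed Y1=0, Y2=1.
  G1: stuck-at-0 ✓; others ✗
  G2: stuck-at-1 ✓; others ✗
  G3: stuck-at-0 ✓; others ✗
  G4: none of the 2 fault types match ✗
  G5: none of the 2 fault types match ✗
  G6: stuck-at-0 ✓; others ✗
  G7: stuck-at-0 ✓; others ✗
  G8: stuck-at-1 ✓; others ✗
Consistent faults: {G1 stuck-at-0, G2 stuck-at-1, G3 stuck-at-0, G6 stuck-at-0, G7 stuck-at-0, G8 stuck-at-1} — 6 in all.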